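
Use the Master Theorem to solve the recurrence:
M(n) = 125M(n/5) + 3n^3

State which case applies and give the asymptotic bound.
Master Theorem template: M(n) = a·M(n/b) + f(n).
Here: a=125, b=5, f(n)=3n^3
Compute log_b(a) = log_5(125) = 3.
f(n) = 3n^3 = Θ(n^3). Case 2: M(n) = Θ(n^3 log n).

Case 2: M(n) = Θ(n^3 log n)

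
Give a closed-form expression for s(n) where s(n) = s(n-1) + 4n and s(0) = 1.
Recurrence: s(n) = s(n-1) + 4n, initial: s(0) = 1.
Telescoping: s(n) = s(0) + 4·Σᵢ₌₁ⁿ i = 1 + 4·n(n+1)/2.

s(n) = 4·n(n+1)/2 + 1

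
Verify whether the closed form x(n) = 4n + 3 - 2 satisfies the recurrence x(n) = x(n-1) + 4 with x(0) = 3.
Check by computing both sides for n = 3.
From the recurrence with x(0) = 3:
  x(0) = 3, x(1) = 7, x(2) = 11, x(3) = 15
  so the recurrence gives x(3) = 15.
From the proposed closed form x(n) = 4n + 3 - 2:
  x(3) = 13.
The recurrence gives 15 but the closed form gives 13, so the closed form does not satisfy the recurrence.

No, the closed form is incorrect.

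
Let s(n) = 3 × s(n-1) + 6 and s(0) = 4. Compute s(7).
Computing step by step:
s(0) = 4
s(1) = 3 × 4 + 6 = 18
s(2) = 3 × 18 + 6 = 60
s(3) = 3 × 60 + 6 = 186
s(4) = 3 × 186 + 6 = 564
s(5) = 3 × 564 + 6 = 1698
s(6) = 3 × 1698 + 6 = 5100
s(7) = 3 × 5100 + 6 = 15306

15306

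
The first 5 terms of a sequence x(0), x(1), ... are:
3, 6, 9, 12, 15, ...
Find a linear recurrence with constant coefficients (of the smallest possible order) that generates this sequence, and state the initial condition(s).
Look for the lowest-order linear relation among consecutive terms.
Observation: consecutive differences are constant (= 3).
Check at n=2: 1·6 + 3 = 9. ✓

x(n) = x(n-1) + 3, x(0) = 3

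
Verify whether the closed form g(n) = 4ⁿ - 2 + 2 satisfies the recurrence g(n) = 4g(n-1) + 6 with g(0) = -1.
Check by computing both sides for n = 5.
From the recurrence with g(0) = -1:
  g(0) = -1, g(1) = 2, g(2) = 14, g(3) = 62, g(4) = 254, g(5) = 1022
  so the recurrence gives g(5) = 1022.
From the proposed closed form g(n) = 4ⁿ - 2 + 2:
  g(5) = 1024.
The recurrence gives 1022 but the closed form gives 1024, so the closed form does not satisfy the recurrence.

No, the closed form is incorrect.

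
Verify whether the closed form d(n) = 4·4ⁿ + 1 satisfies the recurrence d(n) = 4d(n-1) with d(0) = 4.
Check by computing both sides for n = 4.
From the recurrence with d(0) = 4:
  d(0) = 4, d(1) = 16, d(2) = 64, d(3) = 256, d(4) = 1024
  so the recurrence gives d(4) = 1024.
From the proposed closed form d(n) = 4·4ⁿ + 1:
  d(4) = 1025.
The recurrence gives 1024 but the closed form gives 1025, so the closed form does not satisfy the recurrence.

No, the closed form is incorrect.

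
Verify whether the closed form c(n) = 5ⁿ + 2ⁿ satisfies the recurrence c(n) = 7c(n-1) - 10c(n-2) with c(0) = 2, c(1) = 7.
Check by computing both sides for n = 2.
From the recurrence with c(0) = 2, c(1) = 7:
  c(0) = 2, c(1) = 7, c(2) = 29
  so the recurrence gives c(2) = 29.
From the proposed closed form c(n) = 5ⁿ + 2ⁿ:
  c(2) = 29.
Both sides give 29 at n = 2, and the initial condition(s) match, so the closed form is consistent.

Yes, the closed form is correct.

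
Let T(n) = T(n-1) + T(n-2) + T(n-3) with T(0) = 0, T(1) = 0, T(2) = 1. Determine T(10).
Computing the sequence terms:
0, 0, 1, 1, 2, 4, 7, 13, 24, 44, 81

81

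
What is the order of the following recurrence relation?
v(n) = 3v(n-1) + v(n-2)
The order is the largest lag k for which v(n-k) appears. Here the deepest term is v(n-2), so the order is 2.

Order 2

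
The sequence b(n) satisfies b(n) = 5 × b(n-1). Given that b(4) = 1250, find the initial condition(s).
In general b(n) = 5ⁿ · b(0). At n = 4: b(0) = b(4) / 5^4 = 1250 / 625 = 2.

b(0) = 2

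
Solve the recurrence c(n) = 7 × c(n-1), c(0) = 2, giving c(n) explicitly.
Recurrence: c(n) = 7 × c(n-1), initial: c(0) = 2.
Each term is 7 times the previous, so this is geometric with ratio 7. After n steps: c(n) = c(0)·7ⁿ = 2·7ⁿ.

c(n) = 2·7ⁿ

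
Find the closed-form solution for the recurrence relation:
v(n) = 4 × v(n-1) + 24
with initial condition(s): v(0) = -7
Recurrence: v(n) = 4 × v(n-1) + 24, initial: v(0) = -7.
Try v(n) = A·4ⁿ + C. Substituting: A·4ⁿ + C = 4(A·4ⁿ⁻¹ + C) + 24 = A·4ⁿ + 4C + 24, so C = 4C + 24, giving C = -8. Then v(0) = A - 8 = -7 gives A = 1.

v(n) = 4ⁿ - 8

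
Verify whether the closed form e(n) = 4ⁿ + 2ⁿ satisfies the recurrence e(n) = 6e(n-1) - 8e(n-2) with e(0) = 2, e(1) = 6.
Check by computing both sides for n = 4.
From the recurrence with e(0) = 2, e(1) = 6:
  e(0) = 2, e(1) = 6, e(2) = 20, e(3) = 72, e(4) = 272
  so the recurrence gives e(4) = 272.
From the proposed closed form e(n) = 4ⁿ + 2ⁿ:
  e(4) = 272.
Both sides give 272 at n = 4, and the initial condition(s) match, so the closed form is consistent.

Yes, the closed form is correct.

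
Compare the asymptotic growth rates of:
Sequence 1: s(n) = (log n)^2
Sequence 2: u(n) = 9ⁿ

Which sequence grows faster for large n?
Comparing growth rates:
Growth-rate hierarchy: log n ≺ any polynomial ≺ any exponential cⁿ (c>1) ≺ n! ≺ nⁿ.
exponential base 9 dominates polylogarithmic (log n)^2 asymptotically.

u(n) grows faster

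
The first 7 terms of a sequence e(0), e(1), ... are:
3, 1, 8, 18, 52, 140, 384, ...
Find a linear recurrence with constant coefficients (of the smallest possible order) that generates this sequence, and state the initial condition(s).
Look for the lowest-order linear relation among consecutive terms.
Observation: e(n) - 2·e(n-1) - (2)·e(n-2) = 0 holds for the shown terms, and no order-1 relation e(n) = α·e(n-1) + β fits.
Check at n=3: 2·8 + (2)·1 = 18. ✓

e(n) = 2e(n-1) + 2e(n-2), e(0) = 3, e(1) = 1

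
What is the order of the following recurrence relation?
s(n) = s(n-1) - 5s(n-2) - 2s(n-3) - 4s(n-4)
The order is the largest lag k for which s(n-k) appears. Here the deepest term is s(n-4), so the order is 4.

Order 4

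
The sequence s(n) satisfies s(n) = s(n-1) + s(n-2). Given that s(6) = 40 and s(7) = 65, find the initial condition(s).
Work backwards using s(k) = s(k+2) - s(k+1):
s(5) = s(7) - s(6) = 65 - 40 = 25
s(4) = s(6) - s(5) = 40 - 25 = 15
s(3) = s(5) - s(4) = 25 - 15 = 10
s(2) = s(4) - s(3) = 15 - 10 = 5
s(1) = s(3) - s(2) = 10 - 5 = 5
s(0) = s(2) - s(1) = 5 - 5 = 0

s(0) = 0, s(1) = 5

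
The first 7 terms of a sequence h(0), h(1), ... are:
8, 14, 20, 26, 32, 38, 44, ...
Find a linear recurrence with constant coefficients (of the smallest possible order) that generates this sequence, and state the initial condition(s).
Look for the lowest-order linear relation among consecutive terms.
Observation: consecutive differences are constant (= 6).
Check at n=2: 1·14 + 6 = 20. ✓

h(n) = h(n-1) + 6, h(0) = 8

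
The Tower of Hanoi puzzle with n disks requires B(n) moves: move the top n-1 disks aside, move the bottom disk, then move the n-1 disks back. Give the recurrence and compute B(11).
Moving n disks = move the top n-1 disks aside (B(n-1) moves) + move the largest disk (1 move) + move the n-1 disks back on top (B(n-1) moves), so B(n) = 2B(n-1) + 1, with B(1) = 1 (a single disk takes one move).
First terms: 1, 3, 7, 15, 31, 63, … — each is one less than a power of 2. Indeed B(n) + 1 = 2(B(n-1) + 1) with B(1) + 1 = 2, so B(n) + 1 = 2ⁿ and B(n) = 2ⁿ - 1.
Hence B(11) = 2^11 - 1 = 2048 - 1 = 2047.

B(n) = 2B(n-1) + 1, B(1) = 1; B(11) = 2047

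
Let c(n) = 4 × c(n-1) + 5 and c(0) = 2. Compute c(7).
Computing step by step:
c(0) = 2
c(1) = 4 × 2 + 5 = 13
c(2) = 4 × 13 + 5 = 57
c(3) = 4 × 57 + 5 = 233
c(4) = 4 × 233 + 5 = 937
c(5) = 4 × 937 + 5 = 3753
c(6) = 4 × 3753 + 5 = 15017
c(7) = 4 × 15017 + 5 = 60073

60073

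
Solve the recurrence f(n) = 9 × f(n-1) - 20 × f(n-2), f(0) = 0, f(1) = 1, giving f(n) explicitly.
Recurrence: f(n) = 9 × f(n-1) - 20 × f(n-2), initial: f(0) = 0, f(1) = 1.
Characteristic equation: r² - 9r + 20 = 0, which factors as (r - 5)(r - 4) = 0, so r = 5, 4. General solution f(n) = A·5ⁿ + B·4ⁿ. From f(0) = 0: A + B = 0. From f(1) = 1: 5A + 4B = 1. Solving gives A = 1, B = -1.

f(n) = 5ⁿ - 4ⁿ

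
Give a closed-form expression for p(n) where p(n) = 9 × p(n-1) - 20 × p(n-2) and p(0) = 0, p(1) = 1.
Recurrence: p(n) = 9 × p(n-1) - 20 × p(n-2), initial: p(0) = 0, p(1) = 1.
Characteristic equation: r² - 9r + 20 = 0, which factors as (r - 5)(r - 4) = 0, so r = 5, 4. General solution p(n) = A·5ⁿ + B·4ⁿ. From p(0) = 0: A + B = 0. From p(1) = 1: 5A + 4B = 1. Solving gives A = 1, B = -1.

p(n) = 5ⁿ - 4ⁿ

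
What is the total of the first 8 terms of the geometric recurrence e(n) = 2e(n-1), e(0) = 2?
Computing the sequence terms: 2, 4, 8, 16, 32, 64, 128, 256
Adding these values together:

510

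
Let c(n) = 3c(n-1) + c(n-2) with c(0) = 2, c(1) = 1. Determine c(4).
Computing the sequence terms:
2, 1, 5, 16, 53

53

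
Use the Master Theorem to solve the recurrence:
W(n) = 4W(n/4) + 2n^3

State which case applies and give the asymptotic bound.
Master Theorem template: W(n) = a·W(n/b) + f(n).
Here: a=4, b=4, f(n)=2n^3
Compute log_b(a) = log_4(4) = 1.
f(n) = 2n^3 = Ω(n^(1+ε)) with ε = 2, and the regularity condition holds (a·f(n/b) = (a/b^3)·f(n) with a/b^3 = 4^-2 < 1). Case 3: W(n) = Θ(f(n)) = Θ(n^3).

Case 3: W(n) = Θ(n^3)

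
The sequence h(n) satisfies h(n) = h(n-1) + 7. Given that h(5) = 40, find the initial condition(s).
h(5) = h(0) + 5·7, so h(0) = 40 - 35 = 5.

h(0) = 5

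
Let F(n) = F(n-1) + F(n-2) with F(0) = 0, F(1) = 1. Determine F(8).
Computing the sequence terms:
0, 1, 1, 2, 3, 5, 8, 13, 21

21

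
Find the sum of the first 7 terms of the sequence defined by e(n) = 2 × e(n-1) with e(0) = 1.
Computing the sequence terms: 1, 2, 4, 8, 16, 32, 64
Adding these values together:

127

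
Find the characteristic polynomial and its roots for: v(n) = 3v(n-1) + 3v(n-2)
Substitute v(n) = rⁿ and divide through by rⁿ⁻²: r² - 3r - 3 = 0
Discriminant: 3² + 4·3 = 21, not a perfect square, so by the quadratic formula r = (3 ± √21)/2.
General solution: v(n) = A·r₁ⁿ + B·r₂ⁿ where r₁,r₂ = (3 ± √21)/2

Characteristic: r² - 3r - 3 = 0, Roots: r = (3 ± √21)/2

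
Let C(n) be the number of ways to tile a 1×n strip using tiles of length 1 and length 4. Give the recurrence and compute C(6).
Condition on the last tile: it has length 1 (leaving a 1×(n-1) strip) or length 4 (leaving a 1×(n-4) strip), so C(n) = C(n-1) + C(n-4) (order-4 linear recurrence).
For 0 ≤ i < 4 only unit tiles fit, so C(i) = 1.
Iterating the recurrence: C(4) = 2, C(5) = 3, C(6) = 4.

C(n) = C(n-1) + C(n-4), with C(i) = 1 for 0 ≤ i < 4; C(6) = 4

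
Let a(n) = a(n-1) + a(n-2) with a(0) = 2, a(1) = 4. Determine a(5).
Computing the sequence terms:
2, 4, 6, 10, 16, 26

26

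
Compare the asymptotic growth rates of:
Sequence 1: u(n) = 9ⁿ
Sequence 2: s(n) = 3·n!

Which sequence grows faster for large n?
Comparing growth rates:
Growth-rate hierarchy: log n ≺ any polynomial ≺ any exponential cⁿ (c>1) ≺ n! ≺ nⁿ.
factorial dominates exponential base 9 asymptotically.

s(n) grows faster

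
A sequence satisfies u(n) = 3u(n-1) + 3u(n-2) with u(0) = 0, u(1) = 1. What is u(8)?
Computing the sequence terms:
0, 1, 3, 12, 45, 171, 648, 2457, 9315

9315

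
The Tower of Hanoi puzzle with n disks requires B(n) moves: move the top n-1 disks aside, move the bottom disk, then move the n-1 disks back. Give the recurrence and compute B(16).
Moving n disks = move the top n-1 disks aside (B(n-1) moves) + move the largest disk (1 move) + move the n-1 disks back on top (B(n-1) moves), so B(n) = 2B(n-1) + 1, with B(1) = 1 (a single disk takes one move).
First terms: 1, 3, 7, 15, 31, 63, … — each is one less than a power of 2. Indeed B(n) + 1 = 2(B(n-1) + 1) with B(1) + 1 = 2, so B(n) + 1 = 2ⁿ and B(n) = 2ⁿ - 1.
Hence B(16) = 2^16 - 1 = 65536 - 1 = 65535.

B(n) = 2B(n-1) + 1, B(1) = 1; B(16) = 65535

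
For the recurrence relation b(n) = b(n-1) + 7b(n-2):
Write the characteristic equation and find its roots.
Substitute b(n) = rⁿ and divide through by rⁿ⁻²: r² - r - 7 = 0
Discriminant: 1² + 4·7 = 29, not a perfect square, so by the quadratic formula r = (1 ± √29)/2.
General solution: b(n) = A·r₁ⁿ + B·r₂ⁿ where r₁,r₂ = (1 ± √29)/2

Characteristic: r² - r - 7 = 0, Roots: r = (1 ± √29)/2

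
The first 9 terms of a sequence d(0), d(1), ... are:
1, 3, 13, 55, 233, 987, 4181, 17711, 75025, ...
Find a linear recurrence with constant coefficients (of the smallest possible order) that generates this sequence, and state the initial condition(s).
Look for the lowest-order linear relation among consecutive terms.
Observation: d(n) - 4·d(n-1) - (1)·d(n-2) = 0 holds for the shown terms, and no order-1 relation d(n) = α·d(n-1) + β fits.
Check at n=3: 4·13 + (1)·3 = 55. ✓

d(n) = 4d(n-1) + d(n-2), d(0) = 1, d(1) = 3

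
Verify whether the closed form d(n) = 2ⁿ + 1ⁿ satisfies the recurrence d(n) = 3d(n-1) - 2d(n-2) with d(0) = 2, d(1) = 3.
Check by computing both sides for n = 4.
From the recurrence with d(0) = 2, d(1) = 3:
  d(0) = 2, d(1) = 3, d(2) = 5, d(3) = 9, d(4) = 17
  so the recurrence gives d(4) = 17.
From the proposed closed form d(n) = 2ⁿ + 1ⁿ:
  d(4) = 17.
Both sides give 17 at n = 4, and the initial condition(s) match, so the closed form is consistent.

Yes, the closed form is correct.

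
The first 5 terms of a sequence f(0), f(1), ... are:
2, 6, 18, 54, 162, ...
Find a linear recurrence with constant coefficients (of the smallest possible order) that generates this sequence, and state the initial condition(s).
Look for the lowest-order linear relation among consecutive terms.
Observation: each term is 3× the previous.
Check at n=2: 3·6 = 18. ✓

f(n) = 3 × f(n-1), f(0) = 2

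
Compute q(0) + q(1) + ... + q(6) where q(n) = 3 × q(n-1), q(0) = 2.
Computing the sequence terms: 2, 6, 18, 54, 162, 486, 1458
Adding these values together:

2186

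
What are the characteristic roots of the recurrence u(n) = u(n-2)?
Substitute u(n) = rⁿ and divide through by rⁿ⁻²: r² - 1 = 0
Factor: (r - 1)(r + 1) = 0, so r = 1, -1.
General solution: u(n) = A·1ⁿ + B·(-1)ⁿ

Characteristic: r² - 1 = 0, Roots: r = 1, -1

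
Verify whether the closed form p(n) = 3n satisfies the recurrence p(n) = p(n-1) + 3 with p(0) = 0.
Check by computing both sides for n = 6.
From the recurrence with p(0) = 0:
  p(0) = 0, p(1) = 3, p(2) = 6, p(3) = 9, p(4) = 12, p(5) = 15, p(6) = 18
  so the recurrence gives p(6) = 18.
From the proposed closed form p(n) = 3n:
  p(6) = 18.
Both sides give 18 at n = 6, and the initial condition(s) match, so the closed form is consistent.

Yes, the closed form is correct.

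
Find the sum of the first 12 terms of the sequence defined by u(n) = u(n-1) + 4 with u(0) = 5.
Computing the sequence terms: 5, 9, 13, 17, 21, 25, 29, 33, 37, 41, 45, 49
Adding these values together:

324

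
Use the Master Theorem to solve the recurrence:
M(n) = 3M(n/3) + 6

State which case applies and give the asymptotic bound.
Master Theorem template: M(n) = a·M(n/b) + f(n).
Here: a=3, b=3, f(n)=6
Compute log_b(a) = log_3(3) = 1.
f(n) = 6 = O(n^(1-ε)) with ε = 1. Case 1: M(n) = Θ(n^log_b(a)) = Θ(n).

Case 1: M(n) = Θ(n)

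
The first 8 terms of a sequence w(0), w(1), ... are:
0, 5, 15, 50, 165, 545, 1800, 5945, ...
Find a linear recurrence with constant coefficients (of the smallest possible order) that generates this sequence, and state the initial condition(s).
Look for the lowest-order linear relation among consecutive terms.
Observation: w(n) - 3·w(n-1) - (1)·w(n-2) = 0 holds for the shown terms, and no order-1 relation w(n) = α·w(n-1) + β fits.
Check at n=3: 3·15 + (1)·5 = 50. ✓

w(n) = 3w(n-1) + w(n-2), w(0) = 0, w(1) = 5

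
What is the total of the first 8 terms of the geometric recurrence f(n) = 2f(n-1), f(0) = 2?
Computing the sequence terms: 2, 4, 8, 16, 32, 64, 128, 256
Adding these values together:

510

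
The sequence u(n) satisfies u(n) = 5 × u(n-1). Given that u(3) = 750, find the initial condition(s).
In general u(n) = 5ⁿ · u(0). At n = 3: u(0) = u(3) / 5^3 = 750 / 125 = 6.

u(0) = 6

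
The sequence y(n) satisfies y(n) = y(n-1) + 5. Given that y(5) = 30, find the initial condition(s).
y(5) = y(0) + 5·5, so y(0) = 30 - 25 = 5.

y(0) = 5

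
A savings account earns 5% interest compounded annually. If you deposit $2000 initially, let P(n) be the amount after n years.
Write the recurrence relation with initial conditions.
Each year the balance grows by 5%, i.e. is multiplied by 1 + 5/100 = 1.05, so P(n) = 1.05 × P(n-1). The initial deposit gives P(0) = 2000.
Unrolling gives the closed form P(n) = 2000 × (1.05)ⁿ.

P(n) = 1.05 × P(n-1), P(0) = 2000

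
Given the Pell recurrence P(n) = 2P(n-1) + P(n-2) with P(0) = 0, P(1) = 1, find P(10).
Computing the sequence terms:
0, 1, 2, 5, 12, 29, 70, 169, 408, 985, 2378

2378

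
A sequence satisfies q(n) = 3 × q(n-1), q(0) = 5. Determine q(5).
Computing step by step:
q(0) = 5
q(1) = 3 × 5 = 15
q(2) = 3 × 15 = 45
q(3) = 3 × 45 = 135
q(4) = 3 × 135 = 405
q(5) = 3 × 405 = 1215

1215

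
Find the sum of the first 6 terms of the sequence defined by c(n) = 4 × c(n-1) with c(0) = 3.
Computing the sequence terms: 3, 12, 48, 192, 768, 3072
Adding these values together:

4095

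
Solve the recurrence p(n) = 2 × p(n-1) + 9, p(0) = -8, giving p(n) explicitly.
Recurrence: p(n) = 2 × p(n-1) + 9, initial: p(0) = -8.
Try p(n) = A·2ⁿ + C. Substituting: A·2ⁿ + C = 2(A·2ⁿ⁻¹ + C) + 9 = A·2ⁿ + 2C + 9, so C = 2C + 9, giving C = -9. Then p(0) = A - 9 = -8 gives A = 1.

p(n) = 2ⁿ - 9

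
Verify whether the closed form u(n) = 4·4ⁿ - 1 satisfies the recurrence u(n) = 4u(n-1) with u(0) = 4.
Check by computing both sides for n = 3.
From the recurrence with u(0) = 4:
  u(0) = 4, u(1) = 16, u(2) = 64, u(3) = 256
  so the recurrence gives u(3) = 256.
From the proposed closed form u(n) = 4·4ⁿ - 1:
  u(3) = 255.
The recurrence gives 256 but the closed form gives 255, so the closed form does not satisfy the recurrence.

No, the closed form is incorrect.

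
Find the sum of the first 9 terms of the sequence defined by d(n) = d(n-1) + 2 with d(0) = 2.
Computing the sequence terms: 2, 4, 6, 8, 10, 12, 14, 16, 18
Adding these values together:

90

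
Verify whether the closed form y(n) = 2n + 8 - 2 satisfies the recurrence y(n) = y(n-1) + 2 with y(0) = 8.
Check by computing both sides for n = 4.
From the recurrence with y(0) = 8:
  y(0) = 8, y(1) = 10, y(2) = 12, y(3) = 14, y(4) = 16
  so the recurrence gives y(4) = 16.
From the proposed closed form y(n) = 2n + 8 - 2:
  y(4) = 14.
The recurrence gives 16 but the closed form gives 14, so the closed form does not satisfy the recurrence.

No, the closed form is incorrect.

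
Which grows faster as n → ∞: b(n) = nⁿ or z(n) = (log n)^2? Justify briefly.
Comparing growth rates:
Growth-rate hierarchy: log n ≺ any polynomial ≺ any exponential cⁿ (c>1) ≺ n! ≺ nⁿ.
super-exponential nⁿ dominates polylogarithmic (log n)^2 asymptotically.

b(n) grows faster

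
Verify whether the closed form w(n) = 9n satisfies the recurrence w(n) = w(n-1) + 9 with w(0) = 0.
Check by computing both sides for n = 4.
From the recurrence with w(0) = 0:
  w(0) = 0, w(1) = 9, w(2) = 18, w(3) = 27, w(4) = 36
  so the recurrence gives w(4) = 36.
From the proposed closed form w(n) = 9n:
  w(4) = 36.
Both sides give 36 at n = 4, and the initial condition(s) match, so the closed form is consistent.

Yes, the closed form is correct.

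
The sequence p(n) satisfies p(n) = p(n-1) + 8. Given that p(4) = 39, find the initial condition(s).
p(4) = p(0) + 4·8, so p(0) = 39 - 32 = 7.

p(0) = 7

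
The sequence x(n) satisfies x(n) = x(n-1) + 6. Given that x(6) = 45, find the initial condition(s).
x(6) = x(0) + 6·6, so x(0) = 45 - 36 = 9.

x(0) = 9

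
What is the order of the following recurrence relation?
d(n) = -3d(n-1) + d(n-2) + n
The order is the largest lag k for which d(n-k) appears. Here the deepest term is d(n-2) (the n term is non-homogeneous and does not affect the order), so the order is 2.

Order 2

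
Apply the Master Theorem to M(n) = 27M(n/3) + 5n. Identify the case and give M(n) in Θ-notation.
Master Theorem template: M(n) = a·M(n/b) + f(n).
Here: a=27, b=3, f(n)=5n
Compute log_b(a) = log_3(27) = 3.
f(n) = 5n = O(n^(3-ε)) with ε = 2. Case 1: M(n) = Θ(n^log_b(a)) = Θ(n^3).

Case 1: M(n) = Θ(n^3)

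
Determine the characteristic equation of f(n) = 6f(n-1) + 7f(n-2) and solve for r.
Substitute f(n) = rⁿ and divide through by rⁿ⁻²: r² - 6r - 7 = 0
Factor: (r + 1)(r - 7) = 0, so r = -1, 7.
General solution: f(n) = A·(-1)ⁿ + B·7ⁿ

Characteristic: r² - 6r - 7 = 0, Roots: r = -1, 7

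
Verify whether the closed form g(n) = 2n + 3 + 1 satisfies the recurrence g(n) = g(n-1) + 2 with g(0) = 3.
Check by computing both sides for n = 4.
From the recurrence with g(0) = 3:
  g(0) = 3, g(1) = 5, g(2) = 7, g(3) = 9, g(4) = 11
  so the recurrence gives g(4) = 11.
From the proposed closed form g(n) = 2n + 3 + 1:
  g(4) = 12.
The recurrence gives 11 but the closed form gives 12, so the closed form does not satisfy the recurrence.

No, the closed form is incorrect.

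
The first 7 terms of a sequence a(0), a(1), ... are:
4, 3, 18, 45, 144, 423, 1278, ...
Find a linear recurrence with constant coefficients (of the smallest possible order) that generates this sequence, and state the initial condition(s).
Look for the lowest-order linear relation among consecutive terms.
Observation: a(n) - 2·a(n-1) - (3)·a(n-2) = 0 holds for the shown terms, and no order-1 relation a(n) = α·a(n-1) + β fits.
Check at n=3: 2·18 + (3)·3 = 45. ✓

a(n) = 2a(n-1) + 3a(n-2), a(0) = 4, a(1) = 3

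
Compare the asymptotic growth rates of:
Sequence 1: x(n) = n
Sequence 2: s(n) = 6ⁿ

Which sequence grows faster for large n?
Comparing growth rates:
Growth-rate hierarchy: log n ≺ any polynomial ≺ any exponential cⁿ (c>1) ≺ n! ≺ nⁿ.
exponential base 6 dominates polynomial degree 1 asymptotically.

s(n) grows faster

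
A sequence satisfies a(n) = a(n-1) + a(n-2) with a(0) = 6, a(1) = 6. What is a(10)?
Computing the sequence terms:
6, 6, 12, 18, 30, 48, 78, 126, 204, 330, 534

534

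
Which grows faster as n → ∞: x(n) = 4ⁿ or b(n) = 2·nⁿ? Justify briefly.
Comparing growth rates:
Growth-rate hierarchy: log n ≺ any polynomial ≺ any exponential cⁿ (c>1) ≺ n! ≺ nⁿ.
super-exponential nⁿ dominates exponential base 4 asymptotically.

b(n) grows faster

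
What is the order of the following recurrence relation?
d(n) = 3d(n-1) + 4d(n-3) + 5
The order is the largest lag k for which d(n-k) appears. Here the deepest term is d(n-3) (the 5 term is non-homogeneous and does not affect the order), so the order is 3.

Order 3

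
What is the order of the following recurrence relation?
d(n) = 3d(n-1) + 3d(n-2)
The order is the largest lag k for which d(n-k) appears. Here the deepest term is d(n-2), so the order is 2.

Order 2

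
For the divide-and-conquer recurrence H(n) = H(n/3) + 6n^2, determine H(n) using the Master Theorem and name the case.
Master Theorem template: H(n) = a·H(n/b) + f(n).
Here: a=1, b=3, f(n)=6n^2
Compute log_b(a) = log_3(1) = 0.
f(n) = 6n^2 = Ω(n^(0+ε)) with ε = 2, and the regularity condition holds (a·f(n/b) = (a/b^2)·f(n) with a/b^2 = 3^-2 < 1). Case 3: H(n) = Θ(f(n)) = Θ(n^2).

Case 3: H(n) = Θ(n^2)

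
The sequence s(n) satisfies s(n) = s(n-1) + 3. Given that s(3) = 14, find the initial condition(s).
s(3) = s(0) + 3·3, so s(0) = 14 - 9 = 5.

s(0) = 5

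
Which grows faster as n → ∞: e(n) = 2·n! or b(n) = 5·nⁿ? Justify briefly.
Comparing growth rates:
Growth-rate hierarchy: log n ≺ any polynomial ≺ any exponential cⁿ (c>1) ≺ n! ≺ nⁿ.
super-exponential nⁿ dominates factorial asymptotically.

b(n) grows faster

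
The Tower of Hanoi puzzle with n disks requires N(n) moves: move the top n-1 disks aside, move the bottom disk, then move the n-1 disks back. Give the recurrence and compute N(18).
Moving n disks = move the top n-1 disks aside (N(n-1) moves) + move the largest disk (1 move) + move the n-1 disks back on top (N(n-1) moves), so N(n) = 2N(n-1) + 1, with N(1) = 1 (a single disk takes one move).
First terms: 1, 3, 7, 15, 31, 63, … — each is one less than a power of 2. Indeed N(n) + 1 = 2(N(n-1) + 1) with N(1) + 1 = 2, so N(n) + 1 = 2ⁿ and N(n) = 2ⁿ - 1.
Hence N(18) = 2^18 - 1 = 262144 - 1 = 262143.

N(n) = 2N(n-1) + 1, N(1) = 1; N(18) = 262143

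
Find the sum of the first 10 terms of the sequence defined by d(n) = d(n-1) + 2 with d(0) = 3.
Computing the sequence terms: 3, 5, 7, 9, 11, 13, 15, 17, 19, 21
Adding these values together:

120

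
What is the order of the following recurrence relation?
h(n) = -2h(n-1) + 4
The order is the largest lag k for which h(n-k) appears. Here the deepest term is h(n-1) (the 4 term is non-homogeneous and does not affect the order), so the order is 1.

Order 1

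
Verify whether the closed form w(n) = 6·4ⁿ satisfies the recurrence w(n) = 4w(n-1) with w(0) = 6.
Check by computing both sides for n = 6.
From the recurrence with w(0) = 6:
  w(0) = 6, w(1) = 24, w(2) = 96, w(3) = 384, w(4) = 1536, w(5) = 6144, w(6) = 24576
  so the recurrence gives w(6) = 24576.
From the proposed closed form w(n) = 6·4ⁿ:
  w(6) = 24576.
Both sides give 24576 at n = 6, and the initial condition(s) match, so the closed form is consistent.

Yes, the closed form is correct.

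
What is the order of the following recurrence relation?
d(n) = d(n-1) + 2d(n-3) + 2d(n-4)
The order is the largest lag k for which d(n-k) appears. Here the deepest term is d(n-4), so the order is 4.

Order 4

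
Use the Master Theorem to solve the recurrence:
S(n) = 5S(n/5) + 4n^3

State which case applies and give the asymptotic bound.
Master Theorem template: S(n) = a·S(n/b) + f(n).
Here: a=5, b=5, f(n)=4n^3
Compute log_b(a) = log_5(5) = 1.
f(n) = 4n^3 = Ω(n^(1+ε)) with ε = 2, and the regularity condition holds (a·f(n/b) = (a/b^3)·f(n) with a/b^3 = 5^-2 < 1). Case 3: S(n) = Θ(f(n)) = Θ(n^3).

Case 3: S(n) = Θ(n^3)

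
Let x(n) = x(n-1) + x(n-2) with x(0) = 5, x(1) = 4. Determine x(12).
Computing the sequence terms:
5, 4, 9, 13, 22, 35, 57, 92, 149, 241, 390, 631, 1021

1021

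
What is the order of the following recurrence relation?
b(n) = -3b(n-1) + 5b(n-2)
The order is the largest lag k for which b(n-k) appears. Here the deepest term is b(n-2), so the order is 2.

Order 2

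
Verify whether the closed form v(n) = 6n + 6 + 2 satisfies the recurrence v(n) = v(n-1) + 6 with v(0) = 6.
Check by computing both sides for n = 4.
From the recurrence with v(0) = 6:
  v(0) = 6, v(1) = 12, v(2) = 18, v(3) = 24, v(4) = 30
  so the recurrence gives v(4) = 30.
From the proposed closed form v(n) = 6n + 6 + 2:
  v(4) = 32.
The recurrence gives 30 but the closed form gives 32, so the closed form does not satisfy the recurrence.

No, the closed form is incorrect.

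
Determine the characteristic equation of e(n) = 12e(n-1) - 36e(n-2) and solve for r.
Substitute e(n) = rⁿ and divide through by rⁿ⁻²: r² - 12r + 36 = 0
Factor: (r - 6)² = 0, so r = 6 (double root).
General solution: e(n) = (A + Bn)·6ⁿ

Characteristic: r² - 12r + 36 = 0, Roots: r = 6 (double root)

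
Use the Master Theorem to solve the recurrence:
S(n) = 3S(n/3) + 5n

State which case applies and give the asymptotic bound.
Master Theorem template: S(n) = a·S(n/b) + f(n).
Here: a=3, b=3, f(n)=5n
Compute log_b(a) = log_3(3) = 1.
f(n) = 5n = Θ(n). Case 2: S(n) = Θ(n log n).

Case 2: S(n) = Θ(n log n)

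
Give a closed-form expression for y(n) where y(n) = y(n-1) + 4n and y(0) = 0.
Recurrence: y(n) = y(n-1) + 4n, initial: y(0) = 0.
Telescoping: y(n) = y(0) + 4·Σᵢ₌₁ⁿ i = 0 + 4·n(n+1)/2.

y(n) = 4·n(n+1)/2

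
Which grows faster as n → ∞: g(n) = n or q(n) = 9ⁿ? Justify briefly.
Comparing growth rates:
Growth-rate hierarchy: log n ≺ any polynomial ≺ any exponential cⁿ (c>1) ≺ n! ≺ nⁿ.
exponential base 9 dominates polynomial degree 1 asymptotically.

q(n) grows faster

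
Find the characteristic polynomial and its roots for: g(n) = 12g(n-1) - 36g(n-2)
Substitute g(n) = rⁿ and divide through by rⁿ⁻²: r² - 12r + 36 = 0
Factor: (r - 6)² = 0, so r = 6 (double root).
General solution: g(n) = (A + Bn)·6ⁿ

Characteristic: r² - 12r + 36 = 0, Roots: r = 6 (double root)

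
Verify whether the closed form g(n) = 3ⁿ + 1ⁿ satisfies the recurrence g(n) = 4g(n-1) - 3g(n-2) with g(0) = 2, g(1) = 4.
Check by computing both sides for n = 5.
From the recurrence with g(0) = 2, g(1) = 4:
  g(0) = 2, g(1) = 4, g(2) = 10, g(3) = 28, g(4) = 82, g(5) = 244
  so the recurrence gives g(5) = 244.
From the proposed closed form g(n) = 3ⁿ + 1ⁿ:
  g(5) = 244.
Both sides give 244 at n = 5, and the initial condition(s) match, so the closed form is consistent.

Yes, the closed form is correct.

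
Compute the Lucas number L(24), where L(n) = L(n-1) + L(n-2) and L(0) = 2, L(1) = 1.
Computing the sequence terms:
2, 1, 3, 4, 7, 11, 18, 29, 47, 76, 123, 199, 322, 521, 843, 1364, 2207, 3571, 5778, 9349, 15127, 24476, 39603, 64079, 103682

103682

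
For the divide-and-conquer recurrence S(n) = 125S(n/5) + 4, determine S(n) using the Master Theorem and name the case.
Master Theorem template: S(n) = a·S(n/b) + f(n).
Here: a=125, b=5, f(n)=4
Compute log_b(a) = log_5(125) = 3.
f(n) = 4 = O(n^(3-ε)) with ε = 3. Case 1: S(n) = Θ(n^log_b(a)) = Θ(n^3).

Case 1: S(n) = Θ(n^3)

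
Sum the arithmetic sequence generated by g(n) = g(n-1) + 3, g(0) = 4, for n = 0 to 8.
Computing the sequence terms: 4, 7, 10, 13, 16, 19, 22, 25, 28
Adding these values together:

144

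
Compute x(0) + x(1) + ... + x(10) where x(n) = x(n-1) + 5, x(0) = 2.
Computing the sequence terms: 2, 7, 12, 17, 22, 27, 32, 37, 42, 47, 52
Adding these values together:

297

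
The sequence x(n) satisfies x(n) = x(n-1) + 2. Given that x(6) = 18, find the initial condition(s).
x(6) = x(0) + 6·2, so x(0) = 18 - 12 = 6.

x(0) = 6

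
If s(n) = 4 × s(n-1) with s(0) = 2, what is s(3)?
Computing step by step:
s(0) = 2
s(1) = 4 × 2 = 8
s(2) = 4 × 8 = 32
s(3) = 4 × 32 = 128

128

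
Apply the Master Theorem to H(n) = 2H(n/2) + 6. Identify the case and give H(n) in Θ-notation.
Master Theorem template: H(n) = a·H(n/b) + f(n).
Here: a=2, b=2, f(n)=6
Compute log_b(a) = log_2(2) = 1.
f(n) = 6 = O(n^(1-ε)) with ε = 1. Case 1: H(n) = Θ(n^log_b(a)) = Θ(n).

Case 1: H(n) = Θ(n)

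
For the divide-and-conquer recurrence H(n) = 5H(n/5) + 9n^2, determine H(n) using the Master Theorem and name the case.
Master Theorem template: H(n) = a·H(n/b) + f(n).
Here: a=5, b=5, f(n)=9n^2
Compute log_b(a) = log_5(5) = 1.
f(n) = 9n^2 = Ω(n^(1+ε)) with ε = 1, and the regularity condition holds (a·f(n/b) = (a/b^2)·f(n) with a/b^2 = 5^-1 < 1). Case 3: H(n) = Θ(f(n)) = Θ(n^2).

Case 3: H(n) = Θ(n^2)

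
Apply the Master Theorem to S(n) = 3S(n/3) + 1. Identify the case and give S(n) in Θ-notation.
Master Theorem template: S(n) = a·S(n/b) + f(n).
Here: a=3, b=3, f(n)=1
Compute log_b(a) = log_3(3) = 1.
f(n) = 1 = O(n^(1-ε)) with ε = 1. Case 1: S(n) = Θ(n^log_b(a)) = Θ(n).

Case 1: S(n) = Θ(n)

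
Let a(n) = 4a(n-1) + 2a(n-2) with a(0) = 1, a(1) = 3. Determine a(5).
Computing the sequence terms:
1, 3, 14, 62, 276, 1228

1228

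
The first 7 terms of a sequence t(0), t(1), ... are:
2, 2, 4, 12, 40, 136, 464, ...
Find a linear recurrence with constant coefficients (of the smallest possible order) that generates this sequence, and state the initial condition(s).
Look for the lowest-order linear relation among consecutive terms.
Observation: t(n) - 4·t(n-1) - (-2)·t(n-2) = 0 holds for the shown terms, and no order-1 relation t(n) = α·t(n-1) + β fits.
Check at n=3: 4·4 + (-2)·2 = 12. ✓

t(n) = 4t(n-1) - 2t(n-2), t(0) = 2, t(1) = 2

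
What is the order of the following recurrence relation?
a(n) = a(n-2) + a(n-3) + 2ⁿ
The order is the largest lag k for which a(n-k) appears. Here the deepest term is a(n-3) (the 2ⁿ term is non-homogeneous and does not affect the order), so the order is 3.

Order 3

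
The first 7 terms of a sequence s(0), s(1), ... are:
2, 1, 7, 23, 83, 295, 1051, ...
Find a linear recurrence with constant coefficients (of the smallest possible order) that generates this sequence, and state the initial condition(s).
Look for the lowest-order linear relation among consecutive terms.
Observation: s(n) - 3·s(n-1) - (2)·s(n-2) = 0 holds for the shown terms, and no order-1 relation s(n) = α·s(n-1) + β fits.
Check at n=3: 3·7 + (2)·1 = 23. ✓

s(n) = 3s(n-1) + 2s(n-2), s(0) = 2, s(1) = 1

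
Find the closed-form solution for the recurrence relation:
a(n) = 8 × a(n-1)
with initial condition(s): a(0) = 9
Recurrence: a(n) = 8 × a(n-1), initial: a(0) = 9.
Each term is 8 times the previous, so this is geometric with ratio 8. After n steps: a(n) = a(0)·8ⁿ = 9·8ⁿ.

a(n) = 9·8ⁿ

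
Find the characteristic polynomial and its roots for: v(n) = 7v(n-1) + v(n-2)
Substitute v(n) = rⁿ and divide through by rⁿ⁻²: r² - 7r - 1 = 0
Discriminant: 7² + 4·1 = 53, not a perfect square, so by the quadratic formula r = (7 ± √53)/2.
General solution: v(n) = A·r₁ⁿ + B·r₂ⁿ where r₁,r₂ = (7 ± √53)/2

Characteristic: r² - 7r - 1 = 0, Roots: r = (7 ± √53)/2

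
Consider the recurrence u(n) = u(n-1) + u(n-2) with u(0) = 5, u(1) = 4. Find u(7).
Computing the sequence terms:
5, 4, 9, 13, 22, 35, 57, 92

92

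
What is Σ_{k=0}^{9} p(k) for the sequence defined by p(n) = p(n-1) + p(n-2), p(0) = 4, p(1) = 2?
Computing the sequence terms: 4, 2, 6, 8, 14, 22, 36, 58, 94, 152
Adding these values together:

396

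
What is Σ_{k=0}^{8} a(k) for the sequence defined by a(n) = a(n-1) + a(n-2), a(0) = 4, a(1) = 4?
Computing the sequence terms: 4, 4, 8, 12, 20, 32, 52, 84, 136
Adding these values together:

352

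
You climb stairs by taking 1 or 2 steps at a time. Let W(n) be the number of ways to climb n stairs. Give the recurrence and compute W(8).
Condition on the size of the last step (1 to 2): before it there were n-1, …, n-2 stairs climbed, and these cases are disjoint, so W(n) = W(n-1) + W(n-2) (Fibonacci-type sequence).
Initial conditions by direct count (compositions of i into parts ≤ 2): W(1) = 1; W(2) = 2.
Iterating the recurrence: W(3) = 3, W(4) = 5, W(5) = 8, W(6) = 13, W(7) = 21, W(8) = 34.

W(n) = W(n-1) + W(n-2), W(1) = 1, W(2) = 2; W(8) = 34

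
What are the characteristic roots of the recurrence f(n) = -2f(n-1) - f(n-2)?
Substitute f(n) = rⁿ and divide through by rⁿ⁻²: r² + 2r + 1 = 0
Factor: (r + 1)² = 0, so r = -1 (double root).
General solution: f(n) = (A + Bn)·(-1)ⁿ

Characteristic: r² + 2r + 1 = 0, Roots: r = -1 (double root)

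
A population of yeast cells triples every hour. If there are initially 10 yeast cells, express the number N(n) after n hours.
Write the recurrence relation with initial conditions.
Each hour multiplies the count by 3, so the count after n hours depends only on the count after n-1 hours: N(n) = 3 × N(n-1). The starting count gives N(0) = 10.
Unrolling n times gives the closed form N(n) = 10 × 3ⁿ.

N(n) = 3 × N(n-1), N(0) = 10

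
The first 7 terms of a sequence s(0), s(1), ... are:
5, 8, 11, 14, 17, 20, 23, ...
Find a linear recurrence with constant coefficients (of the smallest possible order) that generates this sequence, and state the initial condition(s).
Look for the lowest-order linear relation among consecutive terms.
Observation: consecutive differences are constant (= 3).
Check at n=2: 1·8 + 3 = 11. ✓

s(n) = s(n-1) + 3, s(0) = 5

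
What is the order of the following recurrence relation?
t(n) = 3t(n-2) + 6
The order is the largest lag k for which t(n-k) appears. Here the deepest term is t(n-2) (the 6 term is non-homogeneous and does not affect the order), so the order is 2.

Order 2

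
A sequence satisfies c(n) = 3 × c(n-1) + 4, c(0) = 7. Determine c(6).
Computing step by step:
c(0) = 7
c(1) = 3 × 7 + 4 = 25
c(2) = 3 × 25 + 4 = 79
c(3) = 3 × 79 + 4 = 241
c(4) = 3 × 241 + 4 = 727
c(5) = 3 × 727 + 4 = 2185
c(6) = 3 × 2185 + 4 = 6559

6559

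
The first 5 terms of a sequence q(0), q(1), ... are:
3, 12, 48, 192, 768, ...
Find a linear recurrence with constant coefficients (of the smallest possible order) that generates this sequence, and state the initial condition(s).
Look for the lowest-order linear relation among consecutive terms.
Observation: each term is 4× the previous.
Check at n=2: 4·12 = 48. ✓

q(n) = 4 × q(n-1), q(0) = 3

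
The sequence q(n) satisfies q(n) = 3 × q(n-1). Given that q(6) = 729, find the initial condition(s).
In general q(n) = 3ⁿ · q(0). At n = 6: q(0) = q(6) / 3^6 = 729 / 729 = 1.

q(0) = 1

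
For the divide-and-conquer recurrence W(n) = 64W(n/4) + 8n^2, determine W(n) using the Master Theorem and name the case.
Master Theorem template: W(n) = a·W(n/b) + f(n).
Here: a=64, b=4, f(n)=8n^2
Compute log_b(a) = log_4(64) = 3.
f(n) = 8n^2 = O(n^(3-ε)) with ε = 1. Case 1: W(n) = Θ(n^log_b(a)) = Θ(n^3).

Case 1: W(n) = Θ(n^3)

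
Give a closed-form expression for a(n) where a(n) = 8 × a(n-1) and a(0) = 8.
Recurrence: a(n) = 8 × a(n-1), initial: a(0) = 8.
Each term is 8 times the previous, so this is geometric with ratio 8. After n steps: a(n) = a(0)·8ⁿ = 8·8ⁿ.

a(n) = 8·8ⁿ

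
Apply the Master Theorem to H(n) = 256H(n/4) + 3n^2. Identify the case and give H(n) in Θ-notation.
Master Theorem template: H(n) = a·H(n/b) + f(n).
Here: a=256, b=4, f(n)=3n^2
Compute log_b(a) = log_4(256) = 4.
f(n) = 3n^2 = O(n^(4-ε)) with ε = 2. Case 1: H(n) = Θ(n^log_b(a)) = Θ(n^4).

Case 1: H(n) = Θ(n^4)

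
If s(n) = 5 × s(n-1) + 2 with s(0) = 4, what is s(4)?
Computing step by step:
s(0) = 4
s(1) = 5 × 4 + 2 = 22
s(2) = 5 × 22 + 2 = 112
s(3) = 5 × 112 + 2 = 562
s(4) = 5 × 562 + 2 = 2812

2812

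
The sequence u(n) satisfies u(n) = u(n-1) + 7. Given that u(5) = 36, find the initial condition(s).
u(5) = u(0) + 5·7, so u(0) = 36 - 35 = 1.

u(0) = 1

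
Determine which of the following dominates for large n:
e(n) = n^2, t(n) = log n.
Comparing growth rates:
Growth-rate hierarchy: log n ≺ any polynomial ≺ any exponential cⁿ (c>1) ≺ n! ≺ nⁿ.
polynomial degree 2 dominates logarithmic asymptotically.

e(n) grows faster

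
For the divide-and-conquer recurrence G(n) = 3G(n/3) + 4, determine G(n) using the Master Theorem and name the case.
Master Theorem template: G(n) = a·G(n/b) + f(n).
Here: a=3, b=3, f(n)=4
Compute log_b(a) = log_3(3) = 1.
f(n) = 4 = O(n^(1-ε)) with ε = 1. Case 1: G(n) = Θ(n^log_b(a)) = Θ(n).

Case 1: G(n) = Θ(n)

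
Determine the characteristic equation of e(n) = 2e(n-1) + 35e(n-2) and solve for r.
Substitute e(n) = rⁿ and divide through by rⁿ⁻²: r² - 2r - 35 = 0
Factor: (r + 5)(r - 7) = 0, so r = -5, 7.
General solution: e(n) = A·(-5)ⁿ + B·7ⁿ

Characteristic: r² - 2r - 35 = 0, Roots: r = -5, 7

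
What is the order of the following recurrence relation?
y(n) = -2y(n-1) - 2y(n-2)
The order is the largest lag k for which y(n-k) appears. Here the deepest term is y(n-2), so the order is 2.

Order 2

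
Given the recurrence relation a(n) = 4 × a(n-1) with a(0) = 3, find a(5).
Computing step by step:
a(0) = 3
a(1) = 4 × 3 = 12
a(2) = 4 × 12 = 48
a(3) = 4 × 48 = 192
a(4) = 4 × 192 = 768
a(5) = 4 × 768 = 3072

3072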